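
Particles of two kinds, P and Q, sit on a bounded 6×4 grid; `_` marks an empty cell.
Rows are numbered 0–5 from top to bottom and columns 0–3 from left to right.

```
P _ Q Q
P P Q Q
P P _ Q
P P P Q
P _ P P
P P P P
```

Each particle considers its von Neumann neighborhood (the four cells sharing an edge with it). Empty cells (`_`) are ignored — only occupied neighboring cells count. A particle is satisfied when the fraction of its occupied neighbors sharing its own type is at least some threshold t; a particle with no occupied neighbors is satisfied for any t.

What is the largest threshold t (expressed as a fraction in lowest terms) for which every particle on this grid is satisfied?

Row 0: (0,0)P 1/1 · (0,2)Q 2/2 · (0,3)Q 2/2
Row 1: (1,0)P 3/3 · (1,1)P 2/3 · (1,2)Q 2/3 · (1,3)Q 3/3
Row 2: (2,0)P 3/3 · (2,1)P 3/3 · (2,3)Q 2/2
Row 3: (3,0)P 3/3 · (3,1)P 3/3 · (3,2)P 2/3 · (3,3)Q 1/3
Row 4: (4,0)P 2/2 · (4,2)P 3/3 · (4,3)P 2/3
Row 5: (5,0)P 2/2 · (5,1)P 2/2 · (5,2)P 3/3 · (5,3)P 2/2
The smallest same-type fraction is 1/3 at (3,3), which reduces to 1/3. Any threshold above that leaves this particle unsatisfied.

1/3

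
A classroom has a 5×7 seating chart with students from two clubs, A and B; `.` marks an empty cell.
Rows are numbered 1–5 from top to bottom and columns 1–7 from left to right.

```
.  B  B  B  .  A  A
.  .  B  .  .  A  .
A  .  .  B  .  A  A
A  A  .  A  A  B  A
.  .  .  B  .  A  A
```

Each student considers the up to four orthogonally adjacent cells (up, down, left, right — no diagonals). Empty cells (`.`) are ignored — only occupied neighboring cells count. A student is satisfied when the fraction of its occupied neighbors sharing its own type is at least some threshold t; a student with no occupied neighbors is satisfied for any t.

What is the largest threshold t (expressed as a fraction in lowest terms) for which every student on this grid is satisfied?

(1,2)B 1/1
(1,3)B 3/3
(1,4)B 1/1
(1,6)A 2/2
(1,7)A 1/1
(2,3)B 1/1
(2,6)A 2/2
(3,1)A 1/1
(3,4)B 0/1
(3,6)A 2/3
(3,7)A 2/2
(4,1)A 2/2
(4,2)A 1/1
(4,4)A 1/3
(4,5)A 1/2
(4,6)B 0/4
(4,7)A 2/3
(5,4)B 0/1
(5,6)A 1/2
(5,7)A 2/2
The smallest same-type fraction is 0/1 at (3,4), which reduces to 0/1. Any threshold above that leaves this student unsatisfied.

0/1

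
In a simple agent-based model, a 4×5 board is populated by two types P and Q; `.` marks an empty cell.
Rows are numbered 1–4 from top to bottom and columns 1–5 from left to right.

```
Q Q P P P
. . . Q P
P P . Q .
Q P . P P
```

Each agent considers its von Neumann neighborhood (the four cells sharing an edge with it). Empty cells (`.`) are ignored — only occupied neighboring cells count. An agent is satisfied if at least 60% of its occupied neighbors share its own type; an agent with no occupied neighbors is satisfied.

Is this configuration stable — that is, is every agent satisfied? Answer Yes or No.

No

Row 1: (1,1)Q 1/1 ✓ · (1,2)Q 1/2 ✗ · (1,3)P 1/2 ✗ · (1,4)P 2/3 ✓ · (1,5)P 2/2 ✓
Row 2: (2,4)Q 1/3 ✗ · (2,5)P 1/2 ✗
Row 3: (3,1)P 1/2 ✗ · (3,2)P 2/2 ✓ · (3,4)Q 1/2 ✗
Row 4: (4,1)Q 0/2 ✗ · (4,2)P 1/2 ✗ · (4,4)P 1/2 ✗ · (4,5)P 1/1 ✓
For instance (1,2) has only 1/2 same-type neighbors, below 3/5.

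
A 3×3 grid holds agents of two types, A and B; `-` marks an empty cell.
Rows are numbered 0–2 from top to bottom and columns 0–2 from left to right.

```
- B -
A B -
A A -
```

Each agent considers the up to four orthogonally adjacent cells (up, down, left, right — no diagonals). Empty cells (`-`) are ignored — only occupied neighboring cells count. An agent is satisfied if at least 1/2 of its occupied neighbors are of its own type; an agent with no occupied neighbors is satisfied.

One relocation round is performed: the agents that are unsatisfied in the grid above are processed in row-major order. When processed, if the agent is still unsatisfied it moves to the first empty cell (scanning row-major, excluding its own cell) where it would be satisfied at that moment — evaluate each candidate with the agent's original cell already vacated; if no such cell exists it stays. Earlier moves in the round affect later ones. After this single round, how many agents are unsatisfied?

Initially unsatisfied (in order): (1,1).
  (1,1) → (0,0).
Resulting grid:
B B -
A - -
A A -
All satisfied now.

0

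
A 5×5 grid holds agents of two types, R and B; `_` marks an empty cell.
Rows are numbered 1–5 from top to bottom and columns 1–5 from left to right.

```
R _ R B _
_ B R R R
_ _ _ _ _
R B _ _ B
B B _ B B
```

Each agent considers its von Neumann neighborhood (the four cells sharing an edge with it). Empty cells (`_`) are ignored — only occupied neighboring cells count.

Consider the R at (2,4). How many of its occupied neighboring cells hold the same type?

Occupied neighbors of (2,4): (1,4)=B, (2,3)=R, (2,5)=R.
Same type (R): 2 of 3.

2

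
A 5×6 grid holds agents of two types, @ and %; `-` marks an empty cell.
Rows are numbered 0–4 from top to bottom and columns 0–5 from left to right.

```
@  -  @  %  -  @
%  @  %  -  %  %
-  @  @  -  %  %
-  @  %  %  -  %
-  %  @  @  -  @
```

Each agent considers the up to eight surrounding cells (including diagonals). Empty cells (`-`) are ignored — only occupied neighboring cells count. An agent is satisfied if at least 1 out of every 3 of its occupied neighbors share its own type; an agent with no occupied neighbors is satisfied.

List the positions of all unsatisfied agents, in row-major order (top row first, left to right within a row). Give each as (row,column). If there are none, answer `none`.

(0,0)@ 1/2 satisfied
(0,2)@ 1/3 satisfied
(0,3)% 2/3 satisfied
(0,5)@ 0/2 not
(1,0)% 0/3 not
(1,1)@ 4/6 satisfied
(1,2)% 1/5 not
(1,4)% 4/5 satisfied
(1,5)% 3/4 satisfied
(2,1)@ 3/6 satisfied
(2,2)@ 3/6 satisfied
(2,4)% 5/5 satisfied
(2,5)% 4/4 satisfied
(3,1)@ 3/5 satisfied
(3,2)% 2/7 not
(3,3)% 2/5 satisfied
(3,5)% 2/3 satisfied
(4,1)% 1/3 satisfied
(4,2)@ 2/5 satisfied
(4,3)@ 1/3 satisfied
(4,5)@ 0/1 not

(0,5), (1,0), (1,2), (3,2), (4,5)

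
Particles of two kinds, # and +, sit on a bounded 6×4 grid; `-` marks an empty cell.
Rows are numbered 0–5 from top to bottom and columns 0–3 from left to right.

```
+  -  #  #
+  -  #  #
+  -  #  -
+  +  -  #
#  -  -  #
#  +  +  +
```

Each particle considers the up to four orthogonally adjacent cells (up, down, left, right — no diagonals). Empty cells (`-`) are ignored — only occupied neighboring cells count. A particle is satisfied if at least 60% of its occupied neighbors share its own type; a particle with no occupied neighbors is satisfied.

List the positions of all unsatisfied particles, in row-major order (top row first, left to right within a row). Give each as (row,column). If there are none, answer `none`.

Row 0: (0,0)+ 1/1 satisfied · (0,2)# 2/2 satisfied · (0,3)# 2/2 satisfied
Row 1: (1,0)+ 2/2 satisfied · (1,2)# 3/3 satisfied · (1,3)# 2/2 satisfied
Row 2: (2,0)+ 2/2 satisfied · (2,2)# 1/1 satisfied
Row 3: (3,0)+ 2/3 satisfied · (3,1)+ 1/1 satisfied · (3,3)# 1/1 satisfied
Row 4: (4,0)# 1/2 not · (4,3)# 1/2 not
Row 5: (5,0)# 1/2 not · (5,1)+ 1/2 not · (5,2)+ 2/2 satisfied · (5,3)+ 1/2 not

(4,0), (4,3), (5,0), (5,1), (5,3)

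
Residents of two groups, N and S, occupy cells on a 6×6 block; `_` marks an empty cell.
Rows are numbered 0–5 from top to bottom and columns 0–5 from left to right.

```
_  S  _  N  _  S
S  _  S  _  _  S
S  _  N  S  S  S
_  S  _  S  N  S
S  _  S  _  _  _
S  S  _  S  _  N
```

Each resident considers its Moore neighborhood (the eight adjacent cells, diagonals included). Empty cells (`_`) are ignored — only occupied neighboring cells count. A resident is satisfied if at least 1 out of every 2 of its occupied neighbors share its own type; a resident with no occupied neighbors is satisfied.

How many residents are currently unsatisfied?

Row 0: (0,1)S 2/2 ✓ · (0,3)N 0/1 ✗ · (0,5)S 1/1 ✓
Row 1: (1,0)S 2/2 ✓ · (1,2)S 2/4 ✓ · (1,5)S 3/3 ✓
Row 2: (2,0)S 2/2 ✓ · (2,2)N 0/4 ✗ · (2,3)S 3/5 ✓ · (2,4)S 5/6 ✓ · (2,5)S 3/4 ✓
Row 3: (3,1)S 3/4 ✓ · (3,3)S 3/5 ✓ · (3,4)N 0/5 ✗ · (3,5)S 2/3 ✓
Row 4: (4,0)S 3/3 ✓ · (4,2)S 4/4 ✓
Row 5: (5,0)S 2/2 ✓ · (5,1)S 3/3 ✓ · (5,3)S 1/1 ✓ · (5,5)N 0/0 ✓
Unsatisfied: (0,3), (2,2), (3,4) — 3 in total.

3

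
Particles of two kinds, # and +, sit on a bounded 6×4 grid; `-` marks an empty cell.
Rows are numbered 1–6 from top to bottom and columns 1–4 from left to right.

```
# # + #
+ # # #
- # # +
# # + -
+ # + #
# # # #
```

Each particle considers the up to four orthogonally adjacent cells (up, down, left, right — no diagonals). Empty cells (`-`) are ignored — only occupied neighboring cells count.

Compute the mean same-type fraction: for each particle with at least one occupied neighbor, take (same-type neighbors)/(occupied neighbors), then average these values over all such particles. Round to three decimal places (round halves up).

0.515

Row 1: (1,1)# 1/2 · (1,2)# 2/3 · (1,3)+ 0/3 · (1,4)# 1/2
Row 2: (2,1)+ 0/2 · (2,2)# 3/4 · (2,3)# 3/4 · (2,4)# 2/3
Row 3: (3,2)# 3/3 · (3,3)# 2/4 · (3,4)+ 0/2
Row 4: (4,1)# 1/2 · (4,2)# 3/4 · (4,3)+ 1/3
Row 5: (5,1)+ 0/3 · (5,2)# 2/4 · (5,3)+ 1/4 · (5,4)# 1/2
Row 6: (6,1)# 1/2 · (6,2)# 3/3 · (6,3)# 2/3 · (6,4)# 2/2
Sum over 22 particles: 1/2 + 2/3 + 0/3 + 1/2 + 0/2 + 3/4 + 3/4 + 2/3 + 3/3 + 2/4 + 0/2 + 1/2 + 3/4 + 1/3 + 0/3 + 2/4 + 1/4 + 1/2 + 1/2 + 3/3 + 2/3 + 2/2 = 34/3; mean = 34/3 ÷ 22 = 17/33 = 0.515151… → 0.515.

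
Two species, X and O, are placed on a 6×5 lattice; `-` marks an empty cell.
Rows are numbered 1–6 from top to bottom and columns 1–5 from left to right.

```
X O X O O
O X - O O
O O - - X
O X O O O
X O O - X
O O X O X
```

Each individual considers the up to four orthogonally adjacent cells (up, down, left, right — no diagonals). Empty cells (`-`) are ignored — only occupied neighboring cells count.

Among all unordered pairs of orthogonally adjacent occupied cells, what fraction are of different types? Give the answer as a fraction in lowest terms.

3/5

Scan each occupied cell's neighbors to the right and below so each pair is counted once.
From row 1: 5 unlike of 8 pairs (running 5/8).
From row 2: 3 unlike of 5 pairs (running 8/13).
From row 3: 2 unlike of 4 pairs (running 10/17).
From row 4: 5 unlike of 8 pairs (running 15/25).
From row 5: 3 unlike of 6 pairs (running 18/31).
From row 6: 3 unlike of 4 pairs (running 21/35).
Total adjacent occupied pairs: 35; unlike-type pairs: 21.
21/35 reduces to 3/5.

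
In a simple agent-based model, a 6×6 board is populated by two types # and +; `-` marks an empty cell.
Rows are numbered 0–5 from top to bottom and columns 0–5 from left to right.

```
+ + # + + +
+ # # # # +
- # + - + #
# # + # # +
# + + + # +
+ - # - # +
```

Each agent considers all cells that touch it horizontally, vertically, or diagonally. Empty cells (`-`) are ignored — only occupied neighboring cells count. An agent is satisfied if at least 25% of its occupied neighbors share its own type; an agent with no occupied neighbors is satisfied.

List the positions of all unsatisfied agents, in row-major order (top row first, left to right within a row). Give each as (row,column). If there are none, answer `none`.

(0,0)+ 2/3 ✓
(0,1)+ 2/5 ✓
(0,2)# 3/5 ✓
(0,3)+ 1/5 ✗
(0,4)+ 3/5 ✓
(0,5)+ 2/3 ✓
(1,0)+ 2/4 ✓
(1,1)# 3/7 ✓
(1,2)# 4/7 ✓
(1,3)# 3/7 ✓
(1,4)# 2/7 ✓
(1,5)+ 3/5 ✓
(2,1)# 4/7 ✓
(2,2)+ 1/7 ✗
(2,4)+ 2/7 ✓
(2,5)# 2/5 ✓
(3,0)# 3/4 ✓
(3,1)# 3/7 ✓
(3,2)+ 4/7 ✓
(3,3)# 2/7 ✓
(3,4)# 3/7 ✓
(3,5)+ 2/5 ✓
(4,0)# 2/4 ✓
(4,1)+ 3/7 ✓
(4,2)+ 3/6 ✓
(4,3)+ 2/7 ✓
(4,4)# 3/7 ✓
(4,5)+ 2/5 ✓
(5,0)+ 1/2 ✓
(5,2)# 0/3 ✗
(5,4)# 1/4 ✓
(5,5)+ 1/3 ✓

(0,3), (2,2), (5,2)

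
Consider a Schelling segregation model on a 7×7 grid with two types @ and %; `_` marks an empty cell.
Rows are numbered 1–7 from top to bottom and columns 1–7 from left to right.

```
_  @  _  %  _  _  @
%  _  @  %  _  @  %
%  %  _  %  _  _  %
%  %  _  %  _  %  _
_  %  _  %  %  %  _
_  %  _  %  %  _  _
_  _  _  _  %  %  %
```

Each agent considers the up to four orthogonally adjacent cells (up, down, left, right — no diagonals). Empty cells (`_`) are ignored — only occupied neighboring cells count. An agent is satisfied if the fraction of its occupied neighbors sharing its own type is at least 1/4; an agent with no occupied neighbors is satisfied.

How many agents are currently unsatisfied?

(1,2)@ 0/0 ok
(1,4)% 1/1 ok
(1,7)@ 0/1 unhappy
(2,1)% 1/1 ok
(2,3)@ 0/1 unhappy
(2,4)% 2/3 ok
(2,6)@ 0/1 unhappy
(2,7)% 1/3 ok
(3,1)% 3/3 ok
(3,2)% 2/2 ok
(3,4)% 2/2 ok
(3,7)% 1/1 ok
(4,1)% 2/2 ok
(4,2)% 3/3 ok
(4,4)% 2/2 ok
(4,6)% 1/1 ok
(5,2)% 2/2 ok
(5,4)% 3/3 ok
(5,5)% 3/3 ok
(5,6)% 2/2 ok
(6,2)% 1/1 ok
(6,4)% 2/2 ok
(6,5)% 3/3 ok
(7,5)% 2/2 ok
(7,6)% 2/2 ok
(7,7)% 1/1 ok
Unsatisfied: (1,7), (2,3), (2,6) — 3 in total.

3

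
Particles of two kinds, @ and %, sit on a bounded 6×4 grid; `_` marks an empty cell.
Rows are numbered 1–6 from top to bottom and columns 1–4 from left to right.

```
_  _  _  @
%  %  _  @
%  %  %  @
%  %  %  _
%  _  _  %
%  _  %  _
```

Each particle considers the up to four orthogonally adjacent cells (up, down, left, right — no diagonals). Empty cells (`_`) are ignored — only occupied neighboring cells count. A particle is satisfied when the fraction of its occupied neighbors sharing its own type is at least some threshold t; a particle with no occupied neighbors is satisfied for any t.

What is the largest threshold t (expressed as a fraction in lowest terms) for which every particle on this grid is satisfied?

(1,4)@ 1/1
(2,1)% 2/2
(2,2)% 2/2
(2,4)@ 2/2
(3,1)% 3/3
(3,2)% 4/4
(3,3)% 2/3
(3,4)@ 1/2
(4,1)% 3/3
(4,2)% 3/3
(4,3)% 2/2
(5,1)% 2/2
(5,4)% — no occupied neighbors
(6,1)% 1/1
(6,3)% — no occupied neighbors
The smallest same-type fraction is 1/2 at (3,4), which reduces to 1/2. Any threshold above that leaves this particle unsatisfied.

1/2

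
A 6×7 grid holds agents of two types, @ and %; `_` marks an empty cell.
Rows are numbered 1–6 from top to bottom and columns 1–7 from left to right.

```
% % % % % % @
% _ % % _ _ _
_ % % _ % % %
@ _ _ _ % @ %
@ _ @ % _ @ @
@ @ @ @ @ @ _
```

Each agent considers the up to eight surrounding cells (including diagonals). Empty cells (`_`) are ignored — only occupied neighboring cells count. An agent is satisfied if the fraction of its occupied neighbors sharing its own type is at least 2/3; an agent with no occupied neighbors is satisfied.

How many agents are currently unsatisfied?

7

Row 1: (1,1)% 2/2 ✓ · (1,2)% 4/4 ✓ · (1,3)% 4/4 ✓ · (1,4)% 4/4 ✓ · (1,5)% 3/3 ✓ · (1,6)% 1/2 ✗ · (1,7)@ 0/1 ✗
Row 2: (2,1)% 3/3 ✓ · (2,3)% 6/6 ✓ · (2,4)% 6/6 ✓
Row 3: (3,2)% 3/4 ✓ · (3,3)% 3/3 ✓ · (3,5)% 3/4 ✓ · (3,6)% 4/5 ✓ · (3,7)% 2/3 ✓
Row 4: (4,1)@ 1/2 ✗ · (4,5)% 3/5 ✗ · (4,6)@ 2/7 ✗ · (4,7)% 2/5 ✗
Row 5: (5,1)@ 3/3 ✓ · (5,3)@ 3/4 ✓ · (5,4)% 1/5 ✗ · (5,6)@ 4/6 ✓ · (5,7)@ 3/4 ✓
Row 6: (6,1)@ 2/2 ✓ · (6,2)@ 4/4 ✓ · (6,3)@ 3/4 ✓ · (6,4)@ 3/4 ✓ · (6,5)@ 3/4 ✓ · (6,6)@ 3/3 ✓
Unsatisfied: (1,6), (1,7), (4,1), (4,5), (4,6), (4,7), (5,4) — 7 in total.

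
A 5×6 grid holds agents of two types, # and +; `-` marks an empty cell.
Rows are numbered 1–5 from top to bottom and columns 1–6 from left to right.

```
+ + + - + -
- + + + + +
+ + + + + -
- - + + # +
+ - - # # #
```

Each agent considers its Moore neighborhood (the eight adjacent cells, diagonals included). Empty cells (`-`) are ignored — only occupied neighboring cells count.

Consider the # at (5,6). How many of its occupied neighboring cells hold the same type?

2

Occupied neighbors of (5,6): (4,5)=#, (4,6)=+, (5,5)=#.
Same type (#): 2 of 3.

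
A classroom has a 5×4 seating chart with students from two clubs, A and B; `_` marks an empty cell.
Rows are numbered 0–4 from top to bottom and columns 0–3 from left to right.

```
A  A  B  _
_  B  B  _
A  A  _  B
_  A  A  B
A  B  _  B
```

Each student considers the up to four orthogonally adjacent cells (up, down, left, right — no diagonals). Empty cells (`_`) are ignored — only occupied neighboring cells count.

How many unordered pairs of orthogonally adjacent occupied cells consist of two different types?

6

Scan each occupied cell's neighbors to the right and below so each pair is counted once.
From row 0: 2 unlike of 4 pairs (running 2/4).
From row 1: 1 unlike of 2 pairs (running 3/6).
From row 2: 0 unlike of 3 pairs (running 3/9).
From row 3: 2 unlike of 4 pairs (running 5/13).
From row 4: 1 unlike of 1 pairs (running 6/14).
Total adjacent occupied pairs: 14; unlike-type pairs: 6.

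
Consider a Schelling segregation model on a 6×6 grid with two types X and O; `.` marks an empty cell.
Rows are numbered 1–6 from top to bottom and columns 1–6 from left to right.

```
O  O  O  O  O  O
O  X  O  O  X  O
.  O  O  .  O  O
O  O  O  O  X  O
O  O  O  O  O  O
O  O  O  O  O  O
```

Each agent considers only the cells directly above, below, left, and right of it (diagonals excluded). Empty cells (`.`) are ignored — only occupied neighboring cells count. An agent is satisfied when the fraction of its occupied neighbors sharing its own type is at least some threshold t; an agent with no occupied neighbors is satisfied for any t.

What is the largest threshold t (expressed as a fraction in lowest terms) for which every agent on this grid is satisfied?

(1,1)O 2/2
(1,2)O 2/3
(1,3)O 3/3
(1,4)O 3/3
(1,5)O 2/3
(1,6)O 2/2
(2,1)O 1/2
(2,2)X 0/4
(2,3)O 3/4
(2,4)O 2/3
(2,5)X 0/4
(2,6)O 2/3
(3,2)O 2/3
(3,3)O 3/3
(3,5)O 1/3
(3,6)O 3/3
(4,1)O 2/2
(4,2)O 4/4
(4,3)O 4/4
(4,4)O 2/3
(4,5)X 0/4
(4,6)O 2/3
(5,1)O 3/3
(5,2)O 4/4
(5,3)O 4/4
(5,4)O 4/4
(5,5)O 3/4
(5,6)O 3/3
(6,1)O 2/2
(6,2)O 3/3
(6,3)O 3/3
(6,4)O 3/3
(6,5)O 3/3
(6,6)O 2/2
The smallest same-type fraction is 0/4 at (2,2), which reduces to 0/1. Any threshold above that leaves this agent unsatisfied.

0/1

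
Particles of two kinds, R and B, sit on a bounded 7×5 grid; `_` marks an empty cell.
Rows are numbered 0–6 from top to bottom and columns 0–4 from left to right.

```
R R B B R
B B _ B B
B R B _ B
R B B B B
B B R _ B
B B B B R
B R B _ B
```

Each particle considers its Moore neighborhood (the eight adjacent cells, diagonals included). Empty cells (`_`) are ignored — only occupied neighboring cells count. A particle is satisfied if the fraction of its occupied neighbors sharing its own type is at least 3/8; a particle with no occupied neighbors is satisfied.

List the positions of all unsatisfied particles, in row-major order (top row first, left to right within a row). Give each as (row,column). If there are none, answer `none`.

Row 0: (0,0)R 1/3 unhappy · (0,1)R 1/4 unhappy · (0,2)B 3/4 ok · (0,3)B 3/4 ok · (0,4)R 0/3 unhappy
Row 1: (1,0)B 2/5 ok · (1,1)B 4/7 ok · (1,3)B 5/6 ok · (1,4)B 3/4 ok
Row 2: (2,0)B 3/5 ok · (2,1)R 1/7 unhappy · (2,2)B 5/6 ok · (2,4)B 4/4 ok
Row 3: (3,0)R 1/5 unhappy · (3,1)B 5/8 ok · (3,2)B 4/6 ok · (3,3)B 5/6 ok · (3,4)B 3/3 ok
Row 4: (4,0)B 4/5 ok · (4,1)B 6/8 ok · (4,2)R 0/7 unhappy · (4,4)B 3/4 ok
Row 5: (5,0)B 4/5 ok · (5,1)B 6/8 ok · (5,2)B 4/6 ok · (5,3)B 4/6 ok · (5,4)R 0/3 unhappy
Row 6: (6,0)B 2/3 ok · (6,1)R 0/5 unhappy · (6,2)B 3/4 ok · (6,4)B 1/2 ok

(0,0), (0,1), (0,4), (2,1), (3,0), (4,2), (5,4), (6,1)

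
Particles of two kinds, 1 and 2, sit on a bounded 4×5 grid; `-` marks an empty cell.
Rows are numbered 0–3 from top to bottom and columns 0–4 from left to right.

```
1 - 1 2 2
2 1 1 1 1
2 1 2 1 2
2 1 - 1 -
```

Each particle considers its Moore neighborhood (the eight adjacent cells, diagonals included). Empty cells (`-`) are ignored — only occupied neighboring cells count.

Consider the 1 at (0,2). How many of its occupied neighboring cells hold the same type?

3

Occupied neighbors of (0,2): (0,3)=2, (1,1)=1, (1,2)=1, (1,3)=1.
Same type (1): 3 of 4.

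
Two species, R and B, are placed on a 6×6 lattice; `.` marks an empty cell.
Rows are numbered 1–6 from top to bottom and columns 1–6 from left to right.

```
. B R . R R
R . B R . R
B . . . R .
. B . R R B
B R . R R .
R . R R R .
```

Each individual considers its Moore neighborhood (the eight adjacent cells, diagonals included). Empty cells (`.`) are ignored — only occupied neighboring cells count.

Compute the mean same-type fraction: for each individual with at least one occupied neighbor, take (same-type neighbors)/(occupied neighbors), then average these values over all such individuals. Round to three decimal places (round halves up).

0.667

Row 1: (1,2)B 1/3 · (1,3)R 1/3 · (1,5)R 3/3 · (1,6)R 2/2
Row 2: (2,1)R 0/2 · (2,3)B 1/3 · (2,4)R 3/4 · (2,6)R 3/3
Row 3: (3,1)B 1/2 · (3,5)R 4/5
Row 4: (4,2)B 2/3 · (4,4)R 4/4 · (4,5)R 4/5 · (4,6)B 0/3
Row 5: (5,1)B 1/3 · (5,2)R 2/4 · (5,4)R 6/6 · (5,5)R 5/6
Row 6: (6,1)R 1/2 · (6,3)R 3/3 · (6,4)R 4/4 · (6,5)R 3/3
Sum over 22 individuals: 1/3 + 1/3 + 3/3 + 2/2 + 0/2 + 1/3 + 3/4 + 3/3 + 1/2 + 4/5 + 2/3 + 4/4 + 4/5 + 0/3 + 1/3 + 2/4 + 6/6 + 5/6 + 1/2 + 3/3 + 4/4 + 3/3 = 881/60; mean = 881/60 ÷ 22 = 881/1320 = 0.667424… → 0.667.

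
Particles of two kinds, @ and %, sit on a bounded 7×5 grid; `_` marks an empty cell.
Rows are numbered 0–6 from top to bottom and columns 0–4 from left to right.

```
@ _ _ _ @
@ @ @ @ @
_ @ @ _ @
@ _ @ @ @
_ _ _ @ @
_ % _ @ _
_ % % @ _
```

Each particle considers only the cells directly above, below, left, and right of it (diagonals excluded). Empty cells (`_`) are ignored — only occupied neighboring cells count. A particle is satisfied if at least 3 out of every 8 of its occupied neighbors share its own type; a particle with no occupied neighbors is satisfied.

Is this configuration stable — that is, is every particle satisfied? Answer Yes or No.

Yes

Row 0: (0,0)@ 1/1 ✓ · (0,4)@ 1/1 ✓
Row 1: (1,0)@ 2/2 ✓ · (1,1)@ 3/3 ✓ · (1,2)@ 3/3 ✓ · (1,3)@ 2/2 ✓ · (1,4)@ 3/3 ✓
Row 2: (2,1)@ 2/2 ✓ · (2,2)@ 3/3 ✓ · (2,4)@ 2/2 ✓
Row 3: (3,0)@ 0/0 ✓ · (3,2)@ 2/2 ✓ · (3,3)@ 3/3 ✓ · (3,4)@ 3/3 ✓
Row 4: (4,3)@ 3/3 ✓ · (4,4)@ 2/2 ✓
Row 5: (5,1)% 1/1 ✓ · (5,3)@ 2/2 ✓
Row 6: (6,1)% 2/2 ✓ · (6,2)% 1/2 ✓ · (6,3)@ 1/2 ✓
All meet the threshold, so the configuration is stable.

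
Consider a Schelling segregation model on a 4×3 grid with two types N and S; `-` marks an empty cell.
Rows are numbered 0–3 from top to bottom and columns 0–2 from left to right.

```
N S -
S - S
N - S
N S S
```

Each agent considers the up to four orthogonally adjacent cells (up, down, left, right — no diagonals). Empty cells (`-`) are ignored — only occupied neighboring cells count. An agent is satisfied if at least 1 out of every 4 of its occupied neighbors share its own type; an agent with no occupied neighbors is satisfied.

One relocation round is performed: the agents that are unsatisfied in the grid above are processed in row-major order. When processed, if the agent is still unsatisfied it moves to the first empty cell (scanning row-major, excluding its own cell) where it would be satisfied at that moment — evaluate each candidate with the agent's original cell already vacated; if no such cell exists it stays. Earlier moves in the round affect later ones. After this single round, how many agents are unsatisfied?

0

Initially unsatisfied (in order): (0,0), (0,1), (1,0).
  (0,0) → (2,1).
  (0,1): now satisfied by earlier moves; stays.
  (1,0) → (0,0).
Resulting grid:
S S -
- - S
N N S
N S S
All satisfied now.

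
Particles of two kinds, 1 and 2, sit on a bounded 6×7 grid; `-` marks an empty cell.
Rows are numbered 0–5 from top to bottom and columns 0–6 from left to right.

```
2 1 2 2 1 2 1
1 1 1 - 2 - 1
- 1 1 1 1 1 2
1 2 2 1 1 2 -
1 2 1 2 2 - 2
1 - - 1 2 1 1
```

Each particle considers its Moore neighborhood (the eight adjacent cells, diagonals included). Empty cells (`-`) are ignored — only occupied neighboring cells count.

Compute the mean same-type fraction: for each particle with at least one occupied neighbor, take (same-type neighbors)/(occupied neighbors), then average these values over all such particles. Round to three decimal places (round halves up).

Row 0: (0,0)2 0/3 · (0,1)1 3/5 · (0,2)2 1/4 · (0,3)2 2/4 · (0,4)1 0/3 · (0,5)2 1/4 · (0,6)1 1/2
Row 1: (1,0)1 3/4 · (1,1)1 5/7 · (1,2)1 5/7 · (1,4)2 2/6 · (1,6)1 2/4
Row 2: (2,1)1 5/7 · (2,2)1 5/7 · (2,3)1 5/7 · (2,4)1 4/6 · (2,5)1 3/6 · (2,6)2 1/3
Row 3: (3,0)1 2/4 · (3,1)2 2/7 · (3,2)2 3/8 · (3,3)1 5/8 · (3,4)1 4/7 · (3,5)2 3/6
Row 4: (4,0)1 2/4 · (4,1)2 2/6 · (4,2)1 2/6 · (4,3)2 3/7 · (4,4)2 3/7 · (4,6)2 1/3
Row 5: (5,0)1 1/2 · (5,3)1 1/4 · (5,4)2 2/4 · (5,5)1 1/4 · (5,6)1 1/2
Sum over 35 particles: 0/3 + 3/5 + 1/4 + 2/4 + 0/3 + 1/4 + 1/2 + 3/4 + 5/7 + 5/7 + 2/6 + 2/4 + 5/7 + 5/7 + 5/7 + 4/6 + 3/6 + 1/3 + 2/4 + 2/7 + 3/8 + 5/8 + 4/7 + 3/6 + 2/4 + 2/6 + 2/6 + 3/7 + 3/7 + 1/3 + 1/2 + 1/4 + 2/4 + 1/4 + 1/2 = 6707/420; mean = 6707/420 ÷ 35 = 6707/14700 = 0.456258… → 0.456.

0.456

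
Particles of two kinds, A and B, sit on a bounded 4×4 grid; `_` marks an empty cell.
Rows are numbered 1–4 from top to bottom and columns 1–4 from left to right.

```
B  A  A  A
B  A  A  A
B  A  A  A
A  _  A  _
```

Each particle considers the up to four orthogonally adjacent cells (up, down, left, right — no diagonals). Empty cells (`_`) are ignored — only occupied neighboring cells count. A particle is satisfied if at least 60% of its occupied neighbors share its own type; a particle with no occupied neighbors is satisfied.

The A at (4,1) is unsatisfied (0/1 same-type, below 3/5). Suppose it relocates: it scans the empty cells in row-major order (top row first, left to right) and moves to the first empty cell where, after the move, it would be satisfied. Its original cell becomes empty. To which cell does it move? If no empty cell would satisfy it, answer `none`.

Vacating (4,1). Empty cells in order:
  (4,2): 2/2 same-type → satisfied — stop here.

(4,2)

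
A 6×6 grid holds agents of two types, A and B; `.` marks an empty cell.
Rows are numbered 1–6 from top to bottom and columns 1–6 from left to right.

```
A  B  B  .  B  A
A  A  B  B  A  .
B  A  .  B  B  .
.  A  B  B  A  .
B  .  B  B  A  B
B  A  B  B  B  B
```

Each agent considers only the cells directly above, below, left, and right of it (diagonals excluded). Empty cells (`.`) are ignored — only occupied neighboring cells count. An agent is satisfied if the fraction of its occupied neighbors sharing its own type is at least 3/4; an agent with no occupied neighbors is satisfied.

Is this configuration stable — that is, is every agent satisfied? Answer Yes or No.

Row 1: (1,1)A 1/2 not · (1,2)B 1/3 not · (1,3)B 2/2 satisfied · (1,5)B 0/2 not · (1,6)A 0/1 not
Row 2: (2,1)A 2/3 not · (2,2)A 2/4 not · (2,3)B 2/3 not · (2,4)B 2/3 not · (2,5)A 0/3 not
Row 3: (3,1)B 0/2 not · (3,2)A 2/3 not · (3,4)B 3/3 satisfied · (3,5)B 1/3 not
Row 4: (4,2)A 1/2 not · (4,3)B 2/3 not · (4,4)B 3/4 satisfied · (4,5)A 1/3 not
Row 5: (5,1)B 1/1 satisfied · (5,3)B 3/3 satisfied · (5,4)B 3/4 satisfied · (5,5)A 1/4 not · (5,6)B 1/2 not
Row 6: (6,1)B 1/2 not · (6,2)A 0/2 not · (6,3)B 2/3 not · (6,4)B 3/3 satisfied · (6,5)B 2/3 not · (6,6)B 2/2 satisfied
For instance (1,1) has only 1/2 same-type neighbors, below 3/4.

No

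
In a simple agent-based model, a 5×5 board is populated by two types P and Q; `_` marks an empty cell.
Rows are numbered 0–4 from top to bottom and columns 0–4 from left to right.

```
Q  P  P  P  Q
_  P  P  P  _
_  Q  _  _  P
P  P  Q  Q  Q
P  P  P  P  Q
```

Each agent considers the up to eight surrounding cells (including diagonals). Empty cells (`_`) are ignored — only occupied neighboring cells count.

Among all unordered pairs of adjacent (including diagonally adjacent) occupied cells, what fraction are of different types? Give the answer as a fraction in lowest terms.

Scan each occupied cell's neighbors to the right and below (and the two forward diagonals) so each pair is counted once.
Row 0: Q(0,0)–P(0,1)≠ Q(0,0)–P(1,1)≠ P(0,1)–P(0,2)= P(0,1)–P(1,1)= P(0,1)–P(1,2)= P(0,2)–P(0,3)= P(0,2)–P(1,2)= P(0,2)–P(1,3)= P(0,2)–P(1,1)= P(0,3)–Q(0,4)≠ P(0,3)–P(1,3)= P(0,3)–P(1,2)= Q(0,4)–P(1,3)≠  → 4/13 unlike.
Row 1: P(1,1)–P(1,2)= P(1,1)–Q(2,1)≠ P(1,2)–P(1,3)= P(1,2)–Q(2,1)≠ P(1,3)–P(2,4)=  → 2/5 unlike.
Row 2: Q(2,1)–P(3,1)≠ Q(2,1)–Q(3,2)= Q(2,1)–P(3,0)≠ P(2,4)–Q(3,4)≠ P(2,4)–Q(3,3)≠  → 4/5 unlike.
Row 3: P(3,0)–P(3,1)= P(3,0)–P(4,0)= P(3,0)–P(4,1)= P(3,1)–Q(3,2)≠ P(3,1)–P(4,1)= P(3,1)–P(4,2)= P(3,1)–P(4,0)= Q(3,2)–Q(3,3)= Q(3,2)–P(4,2)≠ Q(3,2)–P(4,3)≠ Q(3,2)–P(4,1)≠ Q(3,3)–Q(3,4)= Q(3,3)–P(4,3)≠ Q(3,3)–Q(4,4)= Q(3,3)–P(4,2)≠ Q(3,4)–Q(4,4)= Q(3,4)–P(4,3)≠  → 7/17 unlike.
Row 4: P(4,0)–P(4,1)= P(4,1)–P(4,2)= P(4,2)–P(4,3)= P(4,3)–Q(4,4)≠  → 1/4 unlike.
Total adjacent occupied pairs: 44; unlike-type pairs: 18.
18/44 reduces to 9/22.

9/22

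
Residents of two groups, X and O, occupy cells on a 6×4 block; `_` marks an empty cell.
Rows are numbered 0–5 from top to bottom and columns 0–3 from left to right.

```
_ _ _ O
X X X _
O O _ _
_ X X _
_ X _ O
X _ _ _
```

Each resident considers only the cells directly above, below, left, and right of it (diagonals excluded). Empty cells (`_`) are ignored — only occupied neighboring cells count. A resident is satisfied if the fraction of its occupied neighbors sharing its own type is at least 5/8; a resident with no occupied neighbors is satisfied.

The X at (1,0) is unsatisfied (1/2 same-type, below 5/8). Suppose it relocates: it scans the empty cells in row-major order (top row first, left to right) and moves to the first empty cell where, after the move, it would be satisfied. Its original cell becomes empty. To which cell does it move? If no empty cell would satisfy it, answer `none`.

(0,0)

Vacating (1,0). Empty cells in order:
  (0,0): 0/0 same-type → satisfied — stop here.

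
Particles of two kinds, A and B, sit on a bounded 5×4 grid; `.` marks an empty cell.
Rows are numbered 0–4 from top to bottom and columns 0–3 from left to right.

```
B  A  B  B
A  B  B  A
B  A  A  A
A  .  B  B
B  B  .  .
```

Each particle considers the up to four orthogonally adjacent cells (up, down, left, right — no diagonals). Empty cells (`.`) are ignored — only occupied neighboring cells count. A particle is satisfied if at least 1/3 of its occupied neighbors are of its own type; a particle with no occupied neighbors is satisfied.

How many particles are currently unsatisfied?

(0,0)B 0/2 unhappy
(0,1)A 0/3 unhappy
(0,2)B 2/3 ok
(0,3)B 1/2 ok
(1,0)A 0/3 unhappy
(1,1)B 1/4 unhappy
(1,2)B 2/4 ok
(1,3)A 1/3 ok
(2,0)B 0/3 unhappy
(2,1)A 1/3 ok
(2,2)A 2/4 ok
(2,3)A 2/3 ok
(3,0)A 0/2 unhappy
(3,2)B 1/2 ok
(3,3)B 1/2 ok
(4,0)B 1/2 ok
(4,1)B 1/1 ok
Unsatisfied: (0,0), (0,1), (1,0), (1,1), (2,0), (3,0) — 6 in total.

6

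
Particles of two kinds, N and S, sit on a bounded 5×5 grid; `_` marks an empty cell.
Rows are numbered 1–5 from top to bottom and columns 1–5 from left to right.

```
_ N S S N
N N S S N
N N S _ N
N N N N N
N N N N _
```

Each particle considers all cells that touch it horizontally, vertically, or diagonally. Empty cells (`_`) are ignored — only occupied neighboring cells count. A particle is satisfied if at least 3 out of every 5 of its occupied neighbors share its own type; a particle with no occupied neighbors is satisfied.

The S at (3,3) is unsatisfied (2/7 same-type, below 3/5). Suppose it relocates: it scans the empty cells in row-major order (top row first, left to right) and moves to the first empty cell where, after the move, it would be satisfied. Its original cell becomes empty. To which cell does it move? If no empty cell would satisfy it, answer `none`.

Vacating (3,3). Empty cells in order:
  (1,1): 0/3 same-type → still unsatisfied.
  (3,4): 2/7 same-type → still unsatisfied.
  (5,5): 0/3 same-type → still unsatisfied.

none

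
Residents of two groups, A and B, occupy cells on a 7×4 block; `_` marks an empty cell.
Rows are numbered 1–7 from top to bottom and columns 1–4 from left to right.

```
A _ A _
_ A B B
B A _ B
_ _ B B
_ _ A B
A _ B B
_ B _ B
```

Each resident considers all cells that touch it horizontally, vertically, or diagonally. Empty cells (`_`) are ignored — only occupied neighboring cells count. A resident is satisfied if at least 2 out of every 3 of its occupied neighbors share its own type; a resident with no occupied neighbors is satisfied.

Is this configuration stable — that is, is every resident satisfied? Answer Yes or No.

No

(1,1)A 1/1 ok
(1,3)A 1/3 unhappy
(2,2)A 3/5 unhappy
(2,3)B 2/5 unhappy
(2,4)B 2/3 ok
(3,1)B 0/2 unhappy
(3,2)A 1/4 unhappy
(3,4)B 4/4 ok
(4,3)B 3/5 unhappy
(4,4)B 3/4 ok
(5,3)A 0/5 unhappy
(5,4)B 4/5 ok
(6,1)A 0/1 unhappy
(6,3)B 4/5 ok
(6,4)B 3/4 ok
(7,2)B 1/2 unhappy
(7,4)B 2/2 ok
For instance (1,3) has only 1/3 same-type neighbors, below 2/3.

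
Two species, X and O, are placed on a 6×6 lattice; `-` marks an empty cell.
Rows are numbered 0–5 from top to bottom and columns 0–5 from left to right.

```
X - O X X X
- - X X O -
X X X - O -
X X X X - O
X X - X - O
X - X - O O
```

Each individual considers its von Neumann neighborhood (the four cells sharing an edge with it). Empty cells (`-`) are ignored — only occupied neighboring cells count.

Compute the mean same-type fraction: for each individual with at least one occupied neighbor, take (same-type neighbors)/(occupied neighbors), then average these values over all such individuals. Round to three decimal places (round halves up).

0.870

Row 0: (0,0)X — no occupied neighbors · (0,2)O 0/2 · (0,3)X 2/3 · (0,4)X 2/3 · (0,5)X 1/1
Row 1: (1,2)X 2/3 · (1,3)X 2/3 · (1,4)O 1/3
Row 2: (2,0)X 2/2 · (2,1)X 3/3 · (2,2)X 3/3 · (2,4)O 1/1
Row 3: (3,0)X 3/3 · (3,1)X 4/4 · (3,2)X 3/3 · (3,3)X 2/2 · (3,5)O 1/1
Row 4: (4,0)X 3/3 · (4,1)X 2/2 · (4,3)X 1/1 · (4,5)O 2/2
Row 5: (5,0)X 1/1 · (5,2)X — no occupied neighbors · (5,4)O 1/1 · (5,5)O 2/2
Sum over 23 individuals: 0/2 + 2/3 + 2/3 + 1/1 + 2/3 + 2/3 + 1/3 + 2/2 + 3/3 + 3/3 + 1/1 + 3/3 + 4/4 + 3/3 + 2/2 + 1/1 + 3/3 + 2/2 + 1/1 + 2/2 + 1/1 + 1/1 + 2/2 = 20; mean = 20 ÷ 23 = 20/23 = 0.869565… → 0.870.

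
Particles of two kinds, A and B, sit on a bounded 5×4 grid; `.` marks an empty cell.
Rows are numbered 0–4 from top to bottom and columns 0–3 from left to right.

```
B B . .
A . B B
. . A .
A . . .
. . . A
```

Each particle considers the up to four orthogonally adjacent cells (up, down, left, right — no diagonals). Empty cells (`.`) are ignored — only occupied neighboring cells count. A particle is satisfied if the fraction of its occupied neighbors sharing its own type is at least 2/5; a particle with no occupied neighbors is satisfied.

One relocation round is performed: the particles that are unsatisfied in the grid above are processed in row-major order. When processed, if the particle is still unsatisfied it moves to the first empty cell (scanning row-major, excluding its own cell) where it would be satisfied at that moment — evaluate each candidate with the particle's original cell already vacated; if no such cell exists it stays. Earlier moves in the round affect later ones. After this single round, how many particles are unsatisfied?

Initially unsatisfied (in order): (1,0), (2,2).
  (1,0) → (2,0).
  (2,2) → (1,0).
Resulting grid:
B B . .
A . B B
A . . .
A . . .
. . . A
All satisfied now.

0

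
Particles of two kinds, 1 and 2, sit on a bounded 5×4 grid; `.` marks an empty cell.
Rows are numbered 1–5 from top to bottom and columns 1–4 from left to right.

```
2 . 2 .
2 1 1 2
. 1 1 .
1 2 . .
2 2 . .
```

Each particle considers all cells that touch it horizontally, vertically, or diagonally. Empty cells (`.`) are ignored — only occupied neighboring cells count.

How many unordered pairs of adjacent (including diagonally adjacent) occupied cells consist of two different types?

Scan each occupied cell's neighbors to the right and below (and the two forward diagonals) so each pair is counted once.
From row 1: 3 unlike of 5 pairs (running 3/5).
From row 2: 4 unlike of 9 pairs (running 7/14).
From row 3: 2 unlike of 4 pairs (running 9/18).
From row 4: 3 unlike of 5 pairs (running 12/23).
From row 5: 0 unlike of 1 pairs (running 12/24).
Total adjacent occupied pairs: 24; unlike-type pairs: 12.

12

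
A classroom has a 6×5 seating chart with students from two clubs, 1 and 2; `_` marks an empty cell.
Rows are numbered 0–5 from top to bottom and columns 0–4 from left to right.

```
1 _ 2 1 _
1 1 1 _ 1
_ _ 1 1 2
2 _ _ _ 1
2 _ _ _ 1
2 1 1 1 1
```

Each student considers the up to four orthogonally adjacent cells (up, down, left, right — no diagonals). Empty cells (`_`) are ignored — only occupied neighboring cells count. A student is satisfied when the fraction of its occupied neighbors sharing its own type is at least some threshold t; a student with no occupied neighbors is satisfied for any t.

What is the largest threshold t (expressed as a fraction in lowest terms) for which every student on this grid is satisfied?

(0,0)1 1/1
(0,2)2 0/2
(0,3)1 0/1
(1,0)1 2/2
(1,1)1 2/2
(1,2)1 2/3
(1,4)1 0/1
(2,2)1 2/2
(2,3)1 1/2
(2,4)2 0/3
(3,0)2 1/1
(3,4)1 1/2
(4,0)2 2/2
(4,4)1 2/2
(5,0)2 1/2
(5,1)1 1/2
(5,2)1 2/2
(5,3)1 2/2
(5,4)1 2/2
The smallest same-type fraction is 0/2 at (0,2), which reduces to 0/1. Any threshold above that leaves this student unsatisfied.

0/1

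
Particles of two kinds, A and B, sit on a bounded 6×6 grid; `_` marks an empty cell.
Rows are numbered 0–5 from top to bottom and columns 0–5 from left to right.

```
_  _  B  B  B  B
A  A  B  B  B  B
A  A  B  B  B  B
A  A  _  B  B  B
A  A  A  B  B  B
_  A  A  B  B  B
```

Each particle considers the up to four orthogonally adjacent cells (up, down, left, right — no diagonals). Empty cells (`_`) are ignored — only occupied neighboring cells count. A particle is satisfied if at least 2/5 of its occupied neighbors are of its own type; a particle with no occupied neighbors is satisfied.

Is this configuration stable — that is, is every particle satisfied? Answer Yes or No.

Yes

Row 0: (0,2)B 2/2 satisfied · (0,3)B 3/3 satisfied · (0,4)B 3/3 satisfied · (0,5)B 2/2 satisfied
Row 1: (1,0)A 2/2 satisfied · (1,1)A 2/3 satisfied · (1,2)B 3/4 satisfied · (1,3)B 4/4 satisfied · (1,4)B 4/4 satisfied · (1,5)B 3/3 satisfied
Row 2: (2,0)A 3/3 satisfied · (2,1)A 3/4 satisfied · (2,2)B 2/3 satisfied · (2,3)B 4/4 satisfied · (2,4)B 4/4 satisfied · (2,5)B 3/3 satisfied
Row 3: (3,0)A 3/3 satisfied · (3,1)A 3/3 satisfied · (3,3)B 3/3 satisfied · (3,4)B 4/4 satisfied · (3,5)B 3/3 satisfied
Row 4: (4,0)A 2/2 satisfied · (4,1)A 4/4 satisfied · (4,2)A 2/3 satisfied · (4,3)B 3/4 satisfied · (4,4)B 4/4 satisfied · (4,5)B 3/3 satisfied
Row 5: (5,1)A 2/2 satisfied · (5,2)A 2/3 satisfied · (5,3)B 2/3 satisfied · (5,4)B 3/3 satisfied · (5,5)B 2/2 satisfied
All meet the threshold, so the configuration is stable.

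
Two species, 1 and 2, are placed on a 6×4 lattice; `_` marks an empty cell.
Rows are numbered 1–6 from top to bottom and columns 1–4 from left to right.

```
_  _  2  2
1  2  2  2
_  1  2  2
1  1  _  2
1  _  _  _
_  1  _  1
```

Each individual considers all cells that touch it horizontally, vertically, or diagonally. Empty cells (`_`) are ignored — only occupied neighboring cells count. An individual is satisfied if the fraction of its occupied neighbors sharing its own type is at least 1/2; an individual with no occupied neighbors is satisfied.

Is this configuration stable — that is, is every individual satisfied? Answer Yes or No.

Yes

(1,3)2 4/4 ok
(1,4)2 3/3 ok
(2,1)1 1/2 ok
(2,2)2 3/5 ok
(2,3)2 6/7 ok
(2,4)2 5/5 ok
(3,2)1 3/6 ok
(3,3)2 5/7 ok
(3,4)2 4/4 ok
(4,1)1 3/3 ok
(4,2)1 3/4 ok
(4,4)2 2/2 ok
(5,1)1 3/3 ok
(6,2)1 1/1 ok
(6,4)1 0/0 ok
All meet the threshold, so the configuration is stable.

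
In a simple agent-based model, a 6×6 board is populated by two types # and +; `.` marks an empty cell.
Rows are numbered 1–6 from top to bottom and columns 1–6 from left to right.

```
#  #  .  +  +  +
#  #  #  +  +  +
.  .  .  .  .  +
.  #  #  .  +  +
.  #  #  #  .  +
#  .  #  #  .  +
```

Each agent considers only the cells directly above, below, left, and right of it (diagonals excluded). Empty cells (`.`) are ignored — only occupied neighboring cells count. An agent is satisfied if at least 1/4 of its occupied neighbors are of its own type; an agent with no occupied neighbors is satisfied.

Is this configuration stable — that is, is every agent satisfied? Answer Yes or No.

(1,1)# 2/2 ok
(1,2)# 2/2 ok
(1,4)+ 2/2 ok
(1,5)+ 3/3 ok
(1,6)+ 2/2 ok
(2,1)# 2/2 ok
(2,2)# 3/3 ok
(2,3)# 1/2 ok
(2,4)+ 2/3 ok
(2,5)+ 3/3 ok
(2,6)+ 3/3 ok
(3,6)+ 2/2 ok
(4,2)# 2/2 ok
(4,3)# 2/2 ok
(4,5)+ 1/1 ok
(4,6)+ 3/3 ok
(5,2)# 2/2 ok
(5,3)# 4/4 ok
(5,4)# 2/2 ok
(5,6)+ 2/2 ok
(6,1)# 0/0 ok
(6,3)# 2/2 ok
(6,4)# 2/2 ok
(6,6)+ 1/1 ok
All meet the threshold, so the configuration is stable.

Yes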